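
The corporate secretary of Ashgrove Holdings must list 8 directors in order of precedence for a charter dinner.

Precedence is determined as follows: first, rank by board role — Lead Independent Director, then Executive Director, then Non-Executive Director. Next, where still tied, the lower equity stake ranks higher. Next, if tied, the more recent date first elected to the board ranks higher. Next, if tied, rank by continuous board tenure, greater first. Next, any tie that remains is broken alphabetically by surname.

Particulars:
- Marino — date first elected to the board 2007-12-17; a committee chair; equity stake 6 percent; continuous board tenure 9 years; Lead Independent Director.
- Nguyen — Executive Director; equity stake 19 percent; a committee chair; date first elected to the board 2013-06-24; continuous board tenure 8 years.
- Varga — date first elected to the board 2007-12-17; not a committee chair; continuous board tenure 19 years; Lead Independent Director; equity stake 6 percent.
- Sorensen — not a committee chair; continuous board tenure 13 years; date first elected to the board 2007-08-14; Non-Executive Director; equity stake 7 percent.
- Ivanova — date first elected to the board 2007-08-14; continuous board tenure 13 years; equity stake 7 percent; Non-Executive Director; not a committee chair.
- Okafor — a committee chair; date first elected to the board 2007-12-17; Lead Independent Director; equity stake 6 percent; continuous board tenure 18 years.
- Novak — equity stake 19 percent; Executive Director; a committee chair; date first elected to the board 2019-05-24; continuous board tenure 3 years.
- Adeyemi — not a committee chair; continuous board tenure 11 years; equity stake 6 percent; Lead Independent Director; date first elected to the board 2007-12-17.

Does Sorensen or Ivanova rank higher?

Ivanova

By board role: Varga, Okafor, Adeyemi and Marino (Lead Independent Director); then Novak and Nguyen (Executive Director); then Ivanova and Sorensen (Non-Executive Director).
Varga, Okafor, Adeyemi and Marino all have equity stake 6 percent, so the next rule applies.
Varga, Okafor, Adeyemi and Marino all have date first elected to the board 2007-12-17, so the next rule applies.
Among Varga, Okafor, Adeyemi and Marino, by continuous board tenure (higher first): Varga (19 years) before Okafor (18 years) before Adeyemi (11 years) before Marino (9 years).
Novak and Nguyen both have equity stake 19 percent, so the next rule applies.
Among Novak and Nguyen, by date first elected to the board (later first): Novak (2019-05-24) before Nguyen (2013-06-24).
Ivanova and Sorensen both have equity stake 7 percent, so the next rule applies.
Ivanova and Sorensen both have date first elected to the board 2007-08-14, so the next rule applies.
Ivanova and Sorensen both have continuous board tenure 13 years, so the next rule applies.
Among Ivanova and Sorensen, alphabetically by surname: Ivanova before Sorensen.
So Ivanova takes precedence.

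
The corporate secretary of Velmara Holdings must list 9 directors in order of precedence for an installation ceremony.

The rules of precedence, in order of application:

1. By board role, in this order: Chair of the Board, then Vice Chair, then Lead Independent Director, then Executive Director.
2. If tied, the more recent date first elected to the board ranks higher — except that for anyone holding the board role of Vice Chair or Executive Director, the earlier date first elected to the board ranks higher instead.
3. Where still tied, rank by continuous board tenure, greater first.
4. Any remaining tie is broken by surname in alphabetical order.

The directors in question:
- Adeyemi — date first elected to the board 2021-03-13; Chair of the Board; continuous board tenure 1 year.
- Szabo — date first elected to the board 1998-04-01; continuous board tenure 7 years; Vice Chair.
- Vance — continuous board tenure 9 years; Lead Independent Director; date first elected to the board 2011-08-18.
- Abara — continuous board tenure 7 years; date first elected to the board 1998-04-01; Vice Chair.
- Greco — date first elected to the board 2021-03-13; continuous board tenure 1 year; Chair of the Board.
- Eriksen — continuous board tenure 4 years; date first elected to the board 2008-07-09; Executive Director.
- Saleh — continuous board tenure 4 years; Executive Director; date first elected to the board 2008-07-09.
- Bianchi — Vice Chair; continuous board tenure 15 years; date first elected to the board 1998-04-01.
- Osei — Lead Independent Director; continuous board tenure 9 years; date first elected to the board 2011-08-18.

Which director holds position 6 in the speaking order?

By board role: Adeyemi and Greco (Chair of the Board); then Bianchi, Abara and Szabo (Vice Chair); then Osei and Vance (Lead Independent Director); then Eriksen and Saleh (Executive Director).
Adeyemi and Greco both have date first elected to the board 2021-03-13, so the next rule applies.
Adeyemi and Greco both have continuous board tenure 1 year, so the next rule applies.
Among Adeyemi and Greco, alphabetically by surname: Adeyemi before Greco.
Bianchi, Abara and Szabo all have date first elected to the board 1998-04-01, so the next rule applies.
Among Bianchi, Abara and Szabo, by continuous board tenure (higher first): Bianchi (15 years) before Abara and Szabo (7 years).
Among Abara and Szabo, alphabetically by surname: Abara before Szabo.
Osei and Vance both have date first elected to the board 2011-08-18, so the next rule applies.
Osei and Vance both have continuous board tenure 9 years, so the next rule applies.
Among Osei and Vance, alphabetically by surname: Osei before Vance.
Eriksen and Saleh both have date first elected to the board 2008-07-09, so the next rule applies.
Eriksen and Saleh both have continuous board tenure 4 years, so the next rule applies.
Among Eriksen and Saleh, alphabetically by surname: Eriksen before Saleh.
Order: Adeyemi, Greco, Bianchi, Abara, Szabo, Osei, Vance, Eriksen, Saleh.

Osei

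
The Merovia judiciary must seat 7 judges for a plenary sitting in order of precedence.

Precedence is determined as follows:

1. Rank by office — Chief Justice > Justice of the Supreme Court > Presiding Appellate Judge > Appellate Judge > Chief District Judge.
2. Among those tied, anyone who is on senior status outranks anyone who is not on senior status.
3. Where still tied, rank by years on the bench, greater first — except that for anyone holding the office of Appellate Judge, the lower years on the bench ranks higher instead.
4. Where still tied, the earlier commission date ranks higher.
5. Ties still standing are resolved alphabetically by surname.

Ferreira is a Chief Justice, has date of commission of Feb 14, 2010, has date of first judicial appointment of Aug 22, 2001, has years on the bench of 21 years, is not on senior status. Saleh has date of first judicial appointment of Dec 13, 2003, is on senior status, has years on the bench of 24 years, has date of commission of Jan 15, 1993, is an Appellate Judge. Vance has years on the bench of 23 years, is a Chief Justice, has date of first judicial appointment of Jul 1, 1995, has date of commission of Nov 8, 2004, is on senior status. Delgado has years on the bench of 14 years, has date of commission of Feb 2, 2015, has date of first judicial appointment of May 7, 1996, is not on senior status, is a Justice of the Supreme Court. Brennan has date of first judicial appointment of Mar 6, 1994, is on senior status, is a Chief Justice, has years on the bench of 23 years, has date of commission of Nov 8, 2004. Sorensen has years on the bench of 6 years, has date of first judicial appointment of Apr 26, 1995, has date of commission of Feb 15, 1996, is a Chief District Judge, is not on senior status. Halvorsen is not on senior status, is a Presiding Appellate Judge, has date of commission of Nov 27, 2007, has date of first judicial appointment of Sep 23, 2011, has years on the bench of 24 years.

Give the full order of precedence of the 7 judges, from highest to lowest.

Brennan, Vance, Ferreira, Delgado, Halvorsen, Saleh, Sorensen

By office: Brennan, Vance and Ferreira (Chief Justice); then Delgado (Justice of the Supreme Court); then Halvorsen (Presiding Appellate Judge); then Saleh (Appellate Judge); then Sorensen (Chief District Judge).
Among Brennan, Vance and Ferreira, on senior status before not on senior status: Brennan and Vance (on senior status) before Ferreira (not on senior status).
Brennan and Vance both have years on the bench 23 years, so the next rule applies.
Brennan and Vance both have date of commission Nov 8, 2004, so the next rule applies.
Among Brennan and Vance, alphabetically by surname: Brennan before Vance.
Full order: Brennan, Vance, Ferreira, Delgado, Halvorsen, Saleh, Sorensen.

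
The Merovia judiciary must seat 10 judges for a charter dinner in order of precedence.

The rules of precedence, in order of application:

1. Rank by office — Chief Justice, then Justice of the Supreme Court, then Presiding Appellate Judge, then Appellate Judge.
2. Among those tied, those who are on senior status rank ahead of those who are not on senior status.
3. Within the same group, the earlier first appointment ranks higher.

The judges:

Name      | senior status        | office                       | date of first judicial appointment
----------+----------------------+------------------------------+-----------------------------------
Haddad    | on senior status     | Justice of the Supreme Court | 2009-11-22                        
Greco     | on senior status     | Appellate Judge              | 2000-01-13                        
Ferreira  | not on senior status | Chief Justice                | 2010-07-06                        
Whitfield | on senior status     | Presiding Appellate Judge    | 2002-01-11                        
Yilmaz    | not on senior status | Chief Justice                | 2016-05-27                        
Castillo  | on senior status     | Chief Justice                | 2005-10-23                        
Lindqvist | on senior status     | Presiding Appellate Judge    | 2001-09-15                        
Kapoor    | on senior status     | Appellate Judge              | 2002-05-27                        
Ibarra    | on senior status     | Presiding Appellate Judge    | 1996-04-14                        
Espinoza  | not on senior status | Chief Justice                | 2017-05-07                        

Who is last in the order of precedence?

Kapoor

By office: Castillo, Ferreira, Yilmaz and Espinoza (Chief Justice); then Haddad (Justice of the Supreme Court); then Ibarra, Lindqvist and Whitfield (Presiding Appellate Judge); then Greco and Kapoor (Appellate Judge).
Among Castillo, Ferreira, Yilmaz and Espinoza, on senior status before not on senior status: Castillo (on senior status) before Ferreira, Yilmaz and Espinoza (not on senior status).
Among Ferreira, Yilmaz and Espinoza, by date of first judicial appointment (earlier first): Ferreira (2010-07-06) before Yilmaz (2016-05-27) before Espinoza (2017-05-07).
Ibarra, Lindqvist and Whitfield are each on senior status, so the next rule applies.
Among Ibarra, Lindqvist and Whitfield, by date of first judicial appointment (earlier first): Ibarra (1996-04-14) before Lindqvist (2001-09-15) before Whitfield (2002-01-11).
Greco and Kapoor are each on senior status, so the next rule applies.
Among Greco and Kapoor, by date of first judicial appointment (earlier first): Greco (2000-01-13) before Kapoor (2002-05-27).
Order: Castillo, Ferreira, Yilmaz, Espinoza, Haddad, Ibarra, Lindqvist, Whitfield, Greco, Kapoor.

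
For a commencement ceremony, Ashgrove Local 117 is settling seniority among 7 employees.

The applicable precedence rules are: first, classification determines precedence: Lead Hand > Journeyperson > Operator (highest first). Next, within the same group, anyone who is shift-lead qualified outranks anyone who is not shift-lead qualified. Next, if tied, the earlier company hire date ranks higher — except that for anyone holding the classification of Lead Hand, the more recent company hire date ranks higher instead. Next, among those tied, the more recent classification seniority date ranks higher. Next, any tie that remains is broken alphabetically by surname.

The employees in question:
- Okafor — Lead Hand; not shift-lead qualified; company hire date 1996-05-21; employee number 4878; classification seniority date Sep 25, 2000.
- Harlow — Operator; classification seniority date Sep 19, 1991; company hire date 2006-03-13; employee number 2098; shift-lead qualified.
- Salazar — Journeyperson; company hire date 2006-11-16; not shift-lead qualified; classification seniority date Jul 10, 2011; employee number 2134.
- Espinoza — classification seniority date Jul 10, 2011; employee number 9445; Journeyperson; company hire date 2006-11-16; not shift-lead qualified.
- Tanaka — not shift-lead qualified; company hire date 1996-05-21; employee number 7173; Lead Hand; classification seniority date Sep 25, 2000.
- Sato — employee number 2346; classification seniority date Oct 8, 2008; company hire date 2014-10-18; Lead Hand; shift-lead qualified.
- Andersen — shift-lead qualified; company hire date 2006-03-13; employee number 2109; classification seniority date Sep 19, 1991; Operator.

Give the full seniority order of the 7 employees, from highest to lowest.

By classification: Sato, Okafor and Tanaka (Lead Hand); then Espinoza and Salazar (Journeyperson); then Andersen and Harlow (Operator).
Among Sato, Okafor and Tanaka, shift-lead qualified before not shift-lead qualified: Sato (shift-lead qualified) before Okafor and Tanaka (not shift-lead qualified).
Okafor and Tanaka both have company hire date 1996-05-21, so the next rule applies.
Okafor and Tanaka both have classification seniority date Sep 25, 2000, so the next rule applies.
Among Okafor and Tanaka, alphabetically by surname: Okafor before Tanaka.
Espinoza and Salazar are each not shift-lead qualified, so the next rule applies.
Espinoza and Salazar both have company hire date 2006-11-16, so the next rule applies.
Espinoza and Salazar both have classification seniority date Jul 10, 2011, so the next rule applies.
Among Espinoza and Salazar, alphabetically by surname: Espinoza before Salazar.
Andersen and Harlow are each shift-lead qualified, so the next rule applies.
Andersen and Harlow both have company hire date 2006-03-13, so the next rule applies.
Andersen and Harlow both have classification seniority date Sep 19, 1991, so the next rule applies.
Among Andersen and Harlow, alphabetically by surname: Andersen before Harlow.
Full order: Sato, Okafor, Tanaka, Espinoza, Salazar, Andersen, Harlow.

Sato, Okafor, Tanaka, Espinoza, Salazar, Andersen, Harlow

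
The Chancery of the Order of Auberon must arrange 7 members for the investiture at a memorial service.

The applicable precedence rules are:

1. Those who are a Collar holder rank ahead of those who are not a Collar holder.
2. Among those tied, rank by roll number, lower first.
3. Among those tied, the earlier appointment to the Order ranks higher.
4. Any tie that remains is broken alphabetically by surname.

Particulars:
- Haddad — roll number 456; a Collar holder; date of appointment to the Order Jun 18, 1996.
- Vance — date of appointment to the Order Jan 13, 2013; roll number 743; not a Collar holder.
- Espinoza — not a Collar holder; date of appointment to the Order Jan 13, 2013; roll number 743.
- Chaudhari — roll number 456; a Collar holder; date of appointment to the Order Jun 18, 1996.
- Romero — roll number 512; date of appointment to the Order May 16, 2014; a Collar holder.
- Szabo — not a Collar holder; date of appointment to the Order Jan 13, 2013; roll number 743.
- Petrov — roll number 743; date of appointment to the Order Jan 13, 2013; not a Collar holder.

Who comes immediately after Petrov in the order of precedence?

Szabo

By the first rule: Chaudhari, Haddad and Romero (each a Collar holder); then Espinoza, Petrov, Szabo and Vance (each not a Collar holder).
Among Chaudhari, Haddad and Romero, by roll number (lower first): Chaudhari and Haddad (456) before Romero (512).
Chaudhari and Haddad both have date of appointment to the Order Jun 18, 1996, so the next rule applies.
Among Chaudhari and Haddad, alphabetically by surname: Chaudhari before Haddad.
Espinoza, Petrov, Szabo and Vance all have roll number 743, so the next rule applies.
Espinoza, Petrov, Szabo and Vance all have date of appointment to the Order Jan 13, 2013, so the next rule applies.
Among Espinoza, Petrov, Szabo and Vance, alphabetically by surname: Espinoza before Petrov before Szabo before Vance.
Order: Chaudhari, Haddad, Romero, Espinoza, Petrov, Szabo, Vance.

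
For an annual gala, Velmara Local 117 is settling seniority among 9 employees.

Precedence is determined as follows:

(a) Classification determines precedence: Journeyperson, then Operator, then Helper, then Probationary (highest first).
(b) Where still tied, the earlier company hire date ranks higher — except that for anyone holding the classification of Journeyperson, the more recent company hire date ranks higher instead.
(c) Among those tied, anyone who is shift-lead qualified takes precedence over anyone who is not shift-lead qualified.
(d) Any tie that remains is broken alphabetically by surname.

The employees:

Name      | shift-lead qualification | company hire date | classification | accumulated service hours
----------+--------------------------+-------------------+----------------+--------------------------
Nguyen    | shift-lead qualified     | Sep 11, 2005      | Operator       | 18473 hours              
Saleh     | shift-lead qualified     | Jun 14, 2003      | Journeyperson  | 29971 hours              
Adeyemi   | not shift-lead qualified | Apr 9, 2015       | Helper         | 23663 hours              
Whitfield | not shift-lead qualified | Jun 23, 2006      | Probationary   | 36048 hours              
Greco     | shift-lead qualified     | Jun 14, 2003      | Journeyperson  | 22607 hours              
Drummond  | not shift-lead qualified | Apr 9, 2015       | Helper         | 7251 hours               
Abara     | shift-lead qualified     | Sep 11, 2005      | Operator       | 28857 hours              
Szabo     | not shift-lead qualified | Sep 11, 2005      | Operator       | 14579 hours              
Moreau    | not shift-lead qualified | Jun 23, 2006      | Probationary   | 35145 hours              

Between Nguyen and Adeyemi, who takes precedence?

By classification: Greco and Saleh (Journeyperson); then Abara, Nguyen and Szabo (Operator); then Adeyemi and Drummond (Helper); then Moreau and Whitfield (Probationary).
Greco and Saleh both have company hire date Jun 14, 2003, so the next rule applies.
Greco and Saleh are each shift-lead qualified, so the next rule applies.
Among Greco and Saleh, alphabetically by surname: Greco before Saleh.
Abara, Nguyen and Szabo all have company hire date Sep 11, 2005, so the next rule applies.
Among Abara, Nguyen and Szabo, shift-lead qualified before not shift-lead qualified: Abara and Nguyen (shift-lead qualified) before Szabo (not shift-lead qualified).
Among Abara and Nguyen, alphabetically by surname: Abara before Nguyen.
Adeyemi and Drummond both have company hire date Apr 9, 2015, so the next rule applies.
Adeyemi and Drummond are each not shift-lead qualified, so the next rule applies.
Among Adeyemi and Drummond, alphabetically by surname: Adeyemi before Drummond.
Moreau and Whitfield both have company hire date Jun 23, 2006, so the next rule applies.
Moreau and Whitfield are each not shift-lead qualified, so the next rule applies.
Among Moreau and Whitfield, alphabetically by surname: Moreau before Whitfield.
So Nguyen takes precedence.

Nguyen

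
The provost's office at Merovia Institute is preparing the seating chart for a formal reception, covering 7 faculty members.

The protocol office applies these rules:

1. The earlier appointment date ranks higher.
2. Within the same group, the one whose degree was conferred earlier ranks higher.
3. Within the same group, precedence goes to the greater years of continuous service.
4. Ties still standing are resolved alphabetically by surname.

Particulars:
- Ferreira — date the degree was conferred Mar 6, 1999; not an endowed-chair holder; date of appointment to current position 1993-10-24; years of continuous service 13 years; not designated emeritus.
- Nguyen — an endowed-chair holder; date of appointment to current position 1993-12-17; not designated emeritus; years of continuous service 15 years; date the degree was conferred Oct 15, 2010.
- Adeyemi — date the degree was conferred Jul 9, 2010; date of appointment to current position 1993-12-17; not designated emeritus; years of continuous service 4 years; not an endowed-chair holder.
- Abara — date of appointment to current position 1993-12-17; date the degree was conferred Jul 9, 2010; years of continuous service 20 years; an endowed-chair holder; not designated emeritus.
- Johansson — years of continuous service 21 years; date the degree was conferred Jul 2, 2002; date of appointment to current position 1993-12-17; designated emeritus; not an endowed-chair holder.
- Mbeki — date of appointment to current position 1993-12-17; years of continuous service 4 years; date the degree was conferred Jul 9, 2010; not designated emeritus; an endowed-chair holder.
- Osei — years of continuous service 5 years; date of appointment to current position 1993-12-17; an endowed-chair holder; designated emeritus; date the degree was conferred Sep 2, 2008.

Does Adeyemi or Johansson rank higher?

By date of appointment to current position (earlier first): Ferreira (1993-10-24); then Johansson, Osei, Abara, Adeyemi, Mbeki and Nguyen (each 1993-12-17).
Among Johansson, Osei, Abara, Adeyemi, Mbeki and Nguyen, by date the degree was conferred (earlier first): Johansson (Jul 2, 2002) before Osei (Sep 2, 2008) before Abara, Adeyemi and Mbeki (Jul 9, 2010) before Nguyen (Oct 15, 2010).
Among Abara, Adeyemi and Mbeki, by years of continuous service (higher first): Abara (20 years) before Adeyemi and Mbeki (4 years).
Among Adeyemi and Mbeki, alphabetically by surname: Adeyemi before Mbeki.
So Johansson takes precedence.

Johansson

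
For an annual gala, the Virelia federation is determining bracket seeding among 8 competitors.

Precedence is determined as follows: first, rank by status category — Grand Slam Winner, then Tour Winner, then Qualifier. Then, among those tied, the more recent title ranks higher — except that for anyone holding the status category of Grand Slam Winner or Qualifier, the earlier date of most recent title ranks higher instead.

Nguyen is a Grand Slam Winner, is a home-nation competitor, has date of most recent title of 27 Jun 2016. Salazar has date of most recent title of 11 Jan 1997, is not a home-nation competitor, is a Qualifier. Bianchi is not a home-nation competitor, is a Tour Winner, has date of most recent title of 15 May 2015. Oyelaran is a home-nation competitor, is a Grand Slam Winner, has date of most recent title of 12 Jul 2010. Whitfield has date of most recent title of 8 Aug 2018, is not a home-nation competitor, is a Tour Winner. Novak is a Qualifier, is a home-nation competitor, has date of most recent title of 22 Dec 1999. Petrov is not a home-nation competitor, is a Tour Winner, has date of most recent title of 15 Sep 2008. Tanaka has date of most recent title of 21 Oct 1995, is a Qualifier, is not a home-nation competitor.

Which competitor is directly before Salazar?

Tanaka

By status category: Oyelaran and Nguyen (Grand Slam Winner); then Whitfield, Bianchi and Petrov (Tour Winner); then Tanaka, Salazar and Novak (Qualifier).
Among Oyelaran and Nguyen, by date of most recent title (earlier first) (reversed rule for this group): Oyelaran (12 Jul 2010) before Nguyen (27 Jun 2016).
Among Whitfield, Bianchi and Petrov, by date of most recent title (later first): Whitfield (8 Aug 2018) before Bianchi (15 May 2015) before Petrov (15 Sep 2008).
Among Tanaka, Salazar and Novak, by date of most recent title (earlier first) (reversed rule for this group): Tanaka (21 Oct 1995) before Salazar (11 Jan 1997) before Novak (22 Dec 1999).
Order: Oyelaran, Nguyen, Whitfield, Bianchi, Petrov, Tanaka, Salazar, Novak.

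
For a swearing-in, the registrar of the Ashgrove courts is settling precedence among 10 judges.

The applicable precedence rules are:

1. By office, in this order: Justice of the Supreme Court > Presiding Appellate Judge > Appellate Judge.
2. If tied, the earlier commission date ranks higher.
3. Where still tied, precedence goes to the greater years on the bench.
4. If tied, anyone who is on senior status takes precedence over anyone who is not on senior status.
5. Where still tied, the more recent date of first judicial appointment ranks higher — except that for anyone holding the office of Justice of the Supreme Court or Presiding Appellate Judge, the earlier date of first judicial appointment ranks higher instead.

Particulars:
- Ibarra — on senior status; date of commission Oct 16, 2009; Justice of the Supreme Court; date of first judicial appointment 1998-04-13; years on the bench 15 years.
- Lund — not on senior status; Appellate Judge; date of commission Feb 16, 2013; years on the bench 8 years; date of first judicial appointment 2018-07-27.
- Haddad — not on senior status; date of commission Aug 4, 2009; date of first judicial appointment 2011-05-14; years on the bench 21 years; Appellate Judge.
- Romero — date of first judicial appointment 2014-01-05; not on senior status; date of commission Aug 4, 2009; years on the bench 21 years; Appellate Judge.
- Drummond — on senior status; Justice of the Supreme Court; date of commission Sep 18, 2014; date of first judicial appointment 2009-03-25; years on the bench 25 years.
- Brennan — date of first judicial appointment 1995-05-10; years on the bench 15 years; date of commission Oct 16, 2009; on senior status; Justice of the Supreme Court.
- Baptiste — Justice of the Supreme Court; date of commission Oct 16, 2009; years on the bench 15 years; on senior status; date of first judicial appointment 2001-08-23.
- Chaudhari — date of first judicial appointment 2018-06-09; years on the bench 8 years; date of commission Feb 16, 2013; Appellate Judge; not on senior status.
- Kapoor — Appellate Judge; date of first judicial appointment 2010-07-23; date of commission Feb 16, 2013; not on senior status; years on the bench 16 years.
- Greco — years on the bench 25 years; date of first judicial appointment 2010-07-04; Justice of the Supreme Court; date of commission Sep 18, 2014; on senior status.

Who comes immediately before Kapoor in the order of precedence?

Haddad

By office: Brennan, Ibarra, Baptiste, Drummond and Greco (Justice of the Supreme Court); then Romero, Haddad, Kapoor, Lund and Chaudhari (Appellate Judge).
Among Brennan, Ibarra, Baptiste, Drummond and Greco, by date of commission (earlier first): Brennan, Ibarra and Baptiste (Oct 16, 2009) before Drummond and Greco (Sep 18, 2014).
Brennan, Ibarra and Baptiste all have years on the bench 15 years, so the next rule applies.
Brennan, Ibarra and Baptiste are each on senior status, so the next rule applies.
Among Brennan, Ibarra and Baptiste, by date of first judicial appointment (earlier first) (reversed rule for this group): Brennan (1995-05-10) before Ibarra (1998-04-13) before Baptiste (2001-08-23).
Drummond and Greco both have years on the bench 25 years, so the next rule applies.
Drummond and Greco are each on senior status, so the next rule applies.
Among Drummond and Greco, by date of first judicial appointment (earlier first) (reversed rule for this group): Drummond (2009-03-25) before Greco (2010-07-04).
Among Romero, Haddad, Kapoor, Lund and Chaudhari, by date of commission (earlier first): Romero and Haddad (Aug 4, 2009) before Kapoor, Lund and Chaudhari (Feb 16, 2013).
Romero and Haddad both have years on the bench 21 years, so the next rule applies.
Romero and Haddad are each not on senior status, so the next rule applies.
Among Romero and Haddad, by date of first judicial appointment (later first): Romero (2014-01-05) before Haddad (2011-05-14).
Among Kapoor, Lund and Chaudhari, by years on the bench (higher first): Kapoor (16 years) before Lund and Chaudhari (8 years).
Lund and Chaudhari are each not on senior status, so the next rule applies.
Among Lund and Chaudhari, by date of first judicial appointment (later first): Lund (2018-07-27) before Chaudhari (2018-06-09).
Order: Brennan, Ibarra, Baptiste, Drummond, Greco, Romero, Haddad, Kapoor, Lund, Chaudhari.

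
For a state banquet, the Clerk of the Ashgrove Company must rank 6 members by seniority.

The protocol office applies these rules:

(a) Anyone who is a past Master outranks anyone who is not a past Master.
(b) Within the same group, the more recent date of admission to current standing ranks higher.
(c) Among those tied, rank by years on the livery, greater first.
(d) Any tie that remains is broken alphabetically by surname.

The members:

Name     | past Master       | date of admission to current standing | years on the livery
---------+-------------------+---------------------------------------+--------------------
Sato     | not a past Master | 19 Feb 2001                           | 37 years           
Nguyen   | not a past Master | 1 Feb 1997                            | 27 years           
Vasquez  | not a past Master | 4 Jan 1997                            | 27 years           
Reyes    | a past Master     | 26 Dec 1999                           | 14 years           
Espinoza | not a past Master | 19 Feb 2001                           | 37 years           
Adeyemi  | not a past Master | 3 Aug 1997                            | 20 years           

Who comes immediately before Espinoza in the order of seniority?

By the first rule: Reyes (a past Master); then Espinoza, Sato, Adeyemi, Nguyen and Vasquez (each not a past Master).
Among Espinoza, Sato, Adeyemi, Nguyen and Vasquez, by date of admission to current standing (later first): Espinoza and Sato (19 Feb 2001) before Adeyemi (3 Aug 1997) before Nguyen (1 Feb 1997) before Vasquez (4 Jan 1997).
Espinoza and Sato both have years on the livery 37 years, so the next rule applies.
Among Espinoza and Sato, alphabetically by surname: Espinoza before Sato.
Order: Reyes, Espinoza, Sato, Adeyemi, Nguyen, Vasquez.

Reyes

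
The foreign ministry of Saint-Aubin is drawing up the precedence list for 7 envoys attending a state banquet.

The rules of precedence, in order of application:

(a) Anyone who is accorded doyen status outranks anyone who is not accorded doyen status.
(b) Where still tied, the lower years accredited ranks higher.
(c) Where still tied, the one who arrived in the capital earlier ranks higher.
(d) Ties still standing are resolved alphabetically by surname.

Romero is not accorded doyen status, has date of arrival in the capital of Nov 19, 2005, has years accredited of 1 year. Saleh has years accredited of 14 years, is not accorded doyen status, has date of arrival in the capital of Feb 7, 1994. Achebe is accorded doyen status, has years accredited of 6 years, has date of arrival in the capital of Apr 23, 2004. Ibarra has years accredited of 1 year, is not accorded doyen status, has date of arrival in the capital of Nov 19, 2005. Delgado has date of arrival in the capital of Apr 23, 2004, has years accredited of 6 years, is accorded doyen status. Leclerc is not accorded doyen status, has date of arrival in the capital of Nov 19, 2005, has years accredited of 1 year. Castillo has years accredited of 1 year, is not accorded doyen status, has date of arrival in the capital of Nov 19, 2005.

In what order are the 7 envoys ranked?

Achebe, Delgado, Castillo, Ibarra, Leclerc, Romero, Saleh

By the first rule: Achebe and Delgado (both accorded doyen status); then Castillo, Ibarra, Leclerc, Romero and Saleh (each not accorded doyen status).
Achebe and Delgado both have years accredited 6 years, so the next rule applies.
Achebe and Delgado both have date of arrival in the capital Apr 23, 2004, so the next rule applies.
Among Achebe and Delgado, alphabetically by surname: Achebe before Delgado.
Among Castillo, Ibarra, Leclerc, Romero and Saleh, by years accredited (lower first): Castillo, Ibarra, Leclerc and Romero (1 year) before Saleh (14 years).
Castillo, Ibarra, Leclerc and Romero all have date of arrival in the capital Nov 19, 2005, so the next rule applies.
Among Castillo, Ibarra, Leclerc and Romero, alphabetically by surname: Castillo before Ibarra before Leclerc before Romero.
Full order: Achebe, Delgado, Castillo, Ibarra, Leclerc, Romero, Saleh.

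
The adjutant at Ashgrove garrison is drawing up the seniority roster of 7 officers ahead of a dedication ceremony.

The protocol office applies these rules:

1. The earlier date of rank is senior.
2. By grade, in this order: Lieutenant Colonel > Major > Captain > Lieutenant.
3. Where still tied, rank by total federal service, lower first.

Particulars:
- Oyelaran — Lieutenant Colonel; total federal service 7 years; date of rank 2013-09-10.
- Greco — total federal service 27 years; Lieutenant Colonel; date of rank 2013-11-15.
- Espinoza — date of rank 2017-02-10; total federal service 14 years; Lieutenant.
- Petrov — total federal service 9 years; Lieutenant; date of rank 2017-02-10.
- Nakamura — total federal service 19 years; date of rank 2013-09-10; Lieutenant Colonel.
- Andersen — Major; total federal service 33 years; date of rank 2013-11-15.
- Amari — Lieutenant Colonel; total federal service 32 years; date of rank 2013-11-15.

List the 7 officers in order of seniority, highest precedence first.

By date of rank (earlier first): Oyelaran and Nakamura (both 2013-09-10); then Greco, Amari and Andersen (each 2013-11-15); then Petrov and Espinoza (both 2017-02-10).
Oyelaran and Nakamura are each Lieutenant Colonel, so the next rule applies.
Among Oyelaran and Nakamura, by total federal service (lower first): Oyelaran (7 years) before Nakamura (19 years).
Among Greco, Amari and Andersen, by grade: Greco and Amari (Lieutenant Colonel) before Andersen (Major).
Among Greco and Amari, by total federal service (lower first): Greco (27 years) before Amari (32 years).
Petrov and Espinoza are each Lieutenant, so the next rule applies.
Among Petrov and Espinoza, by total federal service (lower first): Petrov (9 years) before Espinoza (14 years).
Full order: Oyelaran, Nakamura, Greco, Amari, Andersen, Petrov, Espinoza.

Oyelaran, Nakamura, Greco, Amari, Andersen, Petrov, Espinoza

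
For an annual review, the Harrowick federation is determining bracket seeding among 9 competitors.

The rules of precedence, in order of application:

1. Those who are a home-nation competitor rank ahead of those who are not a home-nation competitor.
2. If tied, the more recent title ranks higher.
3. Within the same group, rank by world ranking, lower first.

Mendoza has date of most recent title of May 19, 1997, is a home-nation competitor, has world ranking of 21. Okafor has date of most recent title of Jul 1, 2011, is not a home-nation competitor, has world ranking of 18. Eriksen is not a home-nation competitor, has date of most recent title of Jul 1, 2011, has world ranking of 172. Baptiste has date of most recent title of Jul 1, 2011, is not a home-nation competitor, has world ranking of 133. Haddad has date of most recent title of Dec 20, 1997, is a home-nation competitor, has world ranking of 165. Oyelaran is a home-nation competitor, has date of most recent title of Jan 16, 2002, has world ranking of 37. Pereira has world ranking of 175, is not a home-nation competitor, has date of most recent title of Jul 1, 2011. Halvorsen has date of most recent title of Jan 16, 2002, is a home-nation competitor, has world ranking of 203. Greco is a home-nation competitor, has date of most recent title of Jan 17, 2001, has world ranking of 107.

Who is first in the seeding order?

Oyelaran

By the first rule: Oyelaran, Halvorsen, Greco, Haddad and Mendoza (each a home-nation competitor); then Okafor, Baptiste, Eriksen and Pereira (each not a home-nation competitor).
Among Oyelaran, Halvorsen, Greco, Haddad and Mendoza, by date of most recent title (later first): Oyelaran and Halvorsen (Jan 16, 2002) before Greco (Jan 17, 2001) before Haddad (Dec 20, 1997) before Mendoza (May 19, 1997).
Among Oyelaran and Halvorsen, by world ranking (lower first): Oyelaran (37) before Halvorsen (203).
Okafor, Baptiste, Eriksen and Pereira all have date of most recent title Jul 1, 2011, so the next rule applies.
Among Okafor, Baptiste, Eriksen and Pereira, by world ranking (lower first): Okafor (18) before Baptiste (133) before Eriksen (172) before Pereira (175).
Order: Oyelaran, Halvorsen, Greco, Haddad, Mendoza, Okafor, Baptiste, Eriksen, Pereira.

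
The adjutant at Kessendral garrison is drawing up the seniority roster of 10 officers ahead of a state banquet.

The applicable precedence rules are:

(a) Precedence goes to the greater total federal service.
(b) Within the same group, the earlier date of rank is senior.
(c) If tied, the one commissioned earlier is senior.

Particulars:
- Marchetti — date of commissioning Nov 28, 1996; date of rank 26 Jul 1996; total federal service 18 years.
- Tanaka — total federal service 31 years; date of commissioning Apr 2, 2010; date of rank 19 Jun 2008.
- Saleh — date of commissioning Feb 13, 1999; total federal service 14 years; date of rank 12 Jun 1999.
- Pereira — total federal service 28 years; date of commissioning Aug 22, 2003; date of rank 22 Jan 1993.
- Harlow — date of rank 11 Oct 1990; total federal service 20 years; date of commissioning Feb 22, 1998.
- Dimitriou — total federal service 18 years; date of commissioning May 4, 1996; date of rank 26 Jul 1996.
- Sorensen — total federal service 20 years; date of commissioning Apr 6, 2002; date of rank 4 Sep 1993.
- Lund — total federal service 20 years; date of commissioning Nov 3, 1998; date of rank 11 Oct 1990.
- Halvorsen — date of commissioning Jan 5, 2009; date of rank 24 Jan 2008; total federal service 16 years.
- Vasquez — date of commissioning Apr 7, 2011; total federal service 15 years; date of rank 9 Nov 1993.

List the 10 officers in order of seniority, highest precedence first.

Tanaka, Pereira, Harlow, Lund, Sorensen, Dimitriou, Marchetti, Halvorsen, Vasquez, Saleh

By total federal service (higher first): Tanaka (31 years); then Pereira (28 years); then Harlow, Lund and Sorensen (each 20 years); then Dimitriou and Marchetti (both 18 years); then Halvorsen (16 years); then Vasquez (15 years); then Saleh (14 years).
Among Harlow, Lund and Sorensen, by date of rank (earlier first): Harlow and Lund (11 Oct 1990) before Sorensen (4 Sep 1993).
Among Harlow and Lund, by date of commissioning (earlier first): Harlow (Feb 22, 1998) before Lund (Nov 3, 1998).
Dimitriou and Marchetti both have date of rank 26 Jul 1996, so the next rule applies.
Among Dimitriou and Marchetti, by date of commissioning (earlier first): Dimitriou (May 4, 1996) before Marchetti (Nov 28, 1996).
Full order: Tanaka, Pereira, Harlow, Lund, Sorensen, Dimitriou, Marchetti, Halvorsen, Vasquez, Saleh.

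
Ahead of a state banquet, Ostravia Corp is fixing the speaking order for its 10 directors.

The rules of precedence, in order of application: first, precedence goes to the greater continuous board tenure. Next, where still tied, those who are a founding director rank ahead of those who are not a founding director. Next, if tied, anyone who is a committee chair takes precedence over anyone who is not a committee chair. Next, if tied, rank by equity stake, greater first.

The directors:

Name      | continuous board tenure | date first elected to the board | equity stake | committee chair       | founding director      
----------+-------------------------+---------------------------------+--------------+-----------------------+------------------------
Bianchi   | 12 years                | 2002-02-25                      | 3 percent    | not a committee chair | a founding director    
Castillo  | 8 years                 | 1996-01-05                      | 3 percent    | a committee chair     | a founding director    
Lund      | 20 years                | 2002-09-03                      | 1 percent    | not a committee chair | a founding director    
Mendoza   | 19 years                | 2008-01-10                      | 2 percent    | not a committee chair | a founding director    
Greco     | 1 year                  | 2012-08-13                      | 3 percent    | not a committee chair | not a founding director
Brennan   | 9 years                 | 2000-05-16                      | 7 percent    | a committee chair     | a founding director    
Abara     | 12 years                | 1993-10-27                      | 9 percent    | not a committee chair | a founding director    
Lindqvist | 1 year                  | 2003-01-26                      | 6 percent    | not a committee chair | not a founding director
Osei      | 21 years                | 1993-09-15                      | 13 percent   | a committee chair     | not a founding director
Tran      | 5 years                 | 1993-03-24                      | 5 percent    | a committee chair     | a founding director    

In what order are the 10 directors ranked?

Osei, Lund, Mendoza, Abara, Bianchi, Brennan, Castillo, Tran, Lindqvist, Greco

By continuous board tenure (higher first): Osei (21 years); then Lund (20 years); then Mendoza (19 years); then Abara and Bianchi (both 12 years); then Brennan (9 years); then Castillo (8 years); then Tran (5 years); then Lindqvist and Greco (both 1 year).
Abara and Bianchi are each a founding director, so the next rule applies.
Abara and Bianchi are each not a committee chair, so the next rule applies.
Among Abara and Bianchi, by equity stake (higher first): Abara (9 percent) before Bianchi (3 percent).
Lindqvist and Greco are each not a founding director, so the next rule applies.
Lindqvist and Greco are each not a committee chair, so the next rule applies.
Among Lindqvist and Greco, by equity stake (higher first): Lindqvist (6 percent) before Greco (3 percent).
Full order: Osei, Lund, Mendoza, Abara, Bianchi, Brennan, Castillo, Tran, Lindqvist, Greco.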